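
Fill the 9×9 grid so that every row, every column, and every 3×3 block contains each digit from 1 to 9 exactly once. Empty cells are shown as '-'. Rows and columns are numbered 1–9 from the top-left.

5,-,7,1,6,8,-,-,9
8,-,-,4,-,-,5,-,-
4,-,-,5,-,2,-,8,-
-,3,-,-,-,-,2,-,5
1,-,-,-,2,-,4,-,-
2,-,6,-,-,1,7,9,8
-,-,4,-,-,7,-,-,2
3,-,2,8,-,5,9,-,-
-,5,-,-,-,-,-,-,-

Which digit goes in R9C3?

8

R1C2 = 2 (sole candidate).
R1C7 = 3 (sole candidate).
R1C8 = 4 (sole candidate).
R6C2 = 4 (sole candidate).
R6C4 = 3 (sole candidate).
R6C5 = 5 (sole candidate).
R2C8 = 2 (hidden single in row 2).
R4C8 = 1 (hidden single in row 4).
R5C3 = 5 (hidden single in row 5).
R5C2 = 8 (hidden single in row 5).
R4C3 = 9 (sole candidate).
R4C1 = 7 (sole candidate).
R4C4 = 6 (sole candidate).
R4C6 = 4 (sole candidate).
R5C6 = 9 (sole candidate).
R7C4 = 9 (sole candidate).
R9C4 = 2 (sole candidate).
R2C6 = 3 (sole candidate).
R4C5 = 8 (sole candidate).
R5C4 = 7 (sole candidate).
R7C1 = 6 (sole candidate).
R7C2 = 1 (sole candidate).
R7C5 = 3 (sole candidate).
R7C7 = 8 (sole candidate).
R7C8 = 5 (sole candidate).
R8C2 = 7 (sole candidate).
R8C8 = 6 (sole candidate).
R9C1 = 9 (sole candidate).
R9C3 = 8: row 9 has {2,5,9}; col 3 has {2,4,5,6,7,9}; box has {1,2,3,4,5,6,7,9} → only 8 remains.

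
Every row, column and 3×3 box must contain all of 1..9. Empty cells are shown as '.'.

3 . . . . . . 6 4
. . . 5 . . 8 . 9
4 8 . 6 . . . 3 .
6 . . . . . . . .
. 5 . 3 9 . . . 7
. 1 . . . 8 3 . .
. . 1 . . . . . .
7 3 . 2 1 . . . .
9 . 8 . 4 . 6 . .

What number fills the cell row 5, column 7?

row 6, column 1 = 2 (sole candidate).
row 7, column 1 = 5 (sole candidate).
row 9, column 2 = 2 (sole candidate).
row 9, column 4 = 7 (sole candidate).
row 2, column 1 = 1 (sole candidate).
row 5, column 1 = 8 (sole candidate).
row 5, column 3 = 4 (sole candidate).
row 6, column 4 = 4 (sole candidate).
row 8, column 3 = 6 (sole candidate).
row 4, column 4 = 1 (sole candidate).
row 7, column 2 = 4 (sole candidate).
row 2, column 6 = 4 (hidden single in row 2).
row 2, column 2 = 6 (hidden single in row 2).
row 2, column 5 = 3 (hidden single in row 2).
row 4, column 3 = 3 (hidden single in row 4).
row 5, column 6 = 6 (hidden single in row 5).
row 6, column 9 = 6 (hidden single in row 6).
row 7, column 5 = 6 (hidden single in row 7).
row 1, column 5 = 8 (hidden single in column 5).
row 1, column 4 = 9 (sole candidate).
row 7, column 4 = 8 (sole candidate).
row 1, column 2 = 7 (sole candidate).
row 2, column 3 = 2 (sole candidate).
row 2, column 8 = 7 (sole candidate).
row 4, column 2 = 9 (sole candidate).
row 6, column 3 = 7 (sole candidate).
row 6, column 5 = 5 (sole candidate).
row 6, column 8 = 9 (sole candidate).
row 7, column 8 = 2 (sole candidate).
row 7, column 9 = 3 (sole candidate).
row 1, column 3 = 5 (sole candidate).
row 3, column 3 = 9 (sole candidate).
row 5, column 8 = 1 (sole candidate).
row 7, column 6 = 9 (sole candidate).
row 7, column 7 = 7 (sole candidate).
row 8, column 6 = 5 (sole candidate).
row 8, column 9 = 8 (sole candidate).
row 9, column 6 = 3 (sole candidate).
row 9, column 8 = 5 (sole candidate).
row 9, column 9 = 1 (sole candidate).
row 5, column 7 = 2: row 5 has {1,3,4,5,6,7,8,9}; col 7 has {3,6,7,8}; box has {1,3,6,7,9} → only 2 remains.

2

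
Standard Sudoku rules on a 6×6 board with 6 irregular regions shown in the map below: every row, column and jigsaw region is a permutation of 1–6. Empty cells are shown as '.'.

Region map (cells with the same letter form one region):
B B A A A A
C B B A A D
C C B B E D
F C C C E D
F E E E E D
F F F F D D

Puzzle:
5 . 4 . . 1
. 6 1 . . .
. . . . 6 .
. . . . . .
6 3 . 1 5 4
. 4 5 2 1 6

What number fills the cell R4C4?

R1C2 = 2: row 1 has {1,4,5}; col 2 has {3,4,6}; region has {1,5,6} → only 2 remains.
R1C5 = 3: row 1 has {1,2,4,5}; col 5 has {1,5,6}; region has {1,4} → only 3 remains.
R2C4 = 5: row 2 has {1,6}; col 4 has {1,2}; region has {1,3,4} → only 5 remains.
R2C5 = 2: row 2 has {1,5,6}; col 5 has {1,3,5,6}; region has {1,3,4,5} → only 2 remains.
R2C6 = 3: row 2 has {1,2,5,6}; col 6 has {1,4,6}; region has {1,4,6} → only 3 remains.
R3C3 = 3: row 3 has {6}; col 3 has {1,4,5}; region has {1,2,5,6} → only 3 remains.
R3C4 = 4: row 3 has {3,6}; col 4 has {1,2,5}; region has {1,2,3,5,6} → only 4 remains.
R4C5 = 4: row 4 has {}; col 5 has {1,2,3,5,6}; region has {1,3,5,6} → only 4 remains.
R5C3 = 2: row 5 has {1,3,4,5,6}; col 3 has {1,3,4,5}; region has {1,3,4,5,6} → only 2 remains.
R6C1 = 3: row 6 has {1,2,4,5,6}; col 1 has {5,6}; region has {2,4,5,6} → only 3 remains.
R1C4 = 6: row 1 has {1,2,3,4,5}; col 4 has {1,2,4,5}; region has {1,2,3,4,5} → only 6 remains.
R2C1 = 4: row 2 has {1,2,3,5,6}; col 1 has {3,5,6}; region has {} → only 4 remains.
R4C1 = 1: row 4 has {4}; col 1 has {3,4,5,6}; region has {2,3,4,5,6} → only 1 remains.
R4C2 = 5: row 4 has {1,4}; col 2 has {2,3,4,6}; region has {4} → only 5 remains.
R4C3 = 6: row 4 has {1,4,5}; col 3 has {1,2,3,4,5}; region has {4,5} → only 6 remains.
R4C4 = 3: row 4 has {1,4,5,6}; col 4 has {1,2,4,5,6}; region has {4,5,6} → only 3 remains.

3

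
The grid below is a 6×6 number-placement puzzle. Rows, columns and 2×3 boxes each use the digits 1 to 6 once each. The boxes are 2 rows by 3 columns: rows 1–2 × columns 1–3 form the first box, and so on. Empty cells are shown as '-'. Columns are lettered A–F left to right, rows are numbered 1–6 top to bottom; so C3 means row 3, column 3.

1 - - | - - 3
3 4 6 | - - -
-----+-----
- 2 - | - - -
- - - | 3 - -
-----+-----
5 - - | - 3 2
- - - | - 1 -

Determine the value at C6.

4

B1 = 5 (sole candidate).
C1 = 2 (sole candidate).
C3 = 3 (hidden single in row 3).
C6 = 4: row 6 has {1}; col 3 has {2,3,6}; box has {5} → only 4 remains.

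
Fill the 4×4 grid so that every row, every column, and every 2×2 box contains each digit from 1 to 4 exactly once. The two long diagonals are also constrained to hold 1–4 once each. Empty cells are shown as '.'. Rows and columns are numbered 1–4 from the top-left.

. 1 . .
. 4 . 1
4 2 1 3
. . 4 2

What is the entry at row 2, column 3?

row 1, column 1 = 3 (sole candidate).
row 1, column 3 = 2 (sole candidate).
row 1, column 4 = 4 (sole candidate).
row 2, column 1 = 2 (sole candidate).
row 2, column 3 = 3: row 2 has {1,2,4}; col 3 has {1,2,4}; box has {1,2,4}; anti-diagonal has {2,4} → only 3 remains.

3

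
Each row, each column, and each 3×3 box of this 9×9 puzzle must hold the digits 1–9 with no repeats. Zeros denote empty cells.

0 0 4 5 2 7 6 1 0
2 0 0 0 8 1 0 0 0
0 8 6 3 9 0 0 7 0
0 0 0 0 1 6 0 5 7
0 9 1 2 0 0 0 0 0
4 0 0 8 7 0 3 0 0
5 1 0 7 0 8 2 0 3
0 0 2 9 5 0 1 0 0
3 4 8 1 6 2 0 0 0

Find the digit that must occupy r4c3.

3

r1c1 = 9: row 1 has {1,2,4,5,6,7}; col 1 has {2,3,4,5}; box has {2,4,6,8} → only 9 remains.
r1c2 = 3: row 1 has {1,2,4,5,6,7,9}; col 2 has {1,4,8,9}; box has {2,4,6,8,9} → only 3 remains.
r1c9 = 8: row 1 has {1,2,3,4,5,6,7,9}; col 9 has {3,7}; box has {1,6,7} → only 8 remains.
r3c1 = 1: row 3 has {3,6,7,8,9}; col 1 has {2,3,4,5,9}; box has {2,3,4,6,8,9} → only 1 remains.
r3c6 = 4: row 3 has {1,3,6,7,8,9}; col 6 has {1,2,6,7,8}; box has {1,2,3,5,7,8,9} → only 4 remains.
r3c7 = 5: row 3 has {1,3,4,6,7,8,9}; col 7 has {1,2,3,6}; box has {1,6,7,8} → only 5 remains.
r3c9 = 2: row 3 has {1,3,4,5,6,7,8,9}; col 9 has {3,7,8}; box has {1,5,6,7,8} → only 2 remains.
r4c1 = 8: row 4 has {1,5,6,7}; col 1 has {1,2,3,4,5,9}; box has {1,4,9} → only 8 remains.
r4c2 = 2: row 4 has {1,5,6,7,8}; col 2 has {1,3,4,8,9}; box has {1,4,8,9} → only 2 remains.
r4c3 = 3: row 4 has {1,2,5,6,7,8}; col 3 has {1,2,4,6,8}; box has {1,2,4,8,9} → only 3 remains.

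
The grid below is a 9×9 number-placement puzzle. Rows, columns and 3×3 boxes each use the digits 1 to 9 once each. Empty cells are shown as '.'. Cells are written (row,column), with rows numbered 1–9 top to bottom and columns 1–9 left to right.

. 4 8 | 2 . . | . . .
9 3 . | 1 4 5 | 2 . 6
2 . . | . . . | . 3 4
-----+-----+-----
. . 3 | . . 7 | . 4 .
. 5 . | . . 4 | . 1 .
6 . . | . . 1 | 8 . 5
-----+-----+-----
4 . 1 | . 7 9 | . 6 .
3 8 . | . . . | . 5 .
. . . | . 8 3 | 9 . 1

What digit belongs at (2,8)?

8

(1,6) = 6 (sole candidate).
(2,3) = 7 (sole candidate).
(2,8) = 8: row 2 has {1,2,3,4,5,6,7,9}; col 8 has {1,3,4,5,6}; box has {2,3,4,6} → only 8 remains.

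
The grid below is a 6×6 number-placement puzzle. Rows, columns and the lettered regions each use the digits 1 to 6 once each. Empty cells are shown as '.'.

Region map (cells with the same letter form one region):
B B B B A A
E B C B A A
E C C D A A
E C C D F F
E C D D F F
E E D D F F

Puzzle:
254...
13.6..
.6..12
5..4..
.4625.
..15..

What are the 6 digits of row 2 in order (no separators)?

132645

r1c4 = 1: row 1 has {2,4,5}; col 4 has {2,4,5,6}; region has {2,3,4,5,6} → only 1 remains.
r2c5 = 4: row 2 has {1,3,6}; col 5 has {1,5}; region has {1,2} → only 4 remains.
r2c6 = 5: row 2 has {1,3,4,6}; col 6 has {2}; region has {1,2,4} → only 5 remains.
r3c4 = 3: row 3 has {1,2,6}; col 4 has {1,2,4,5,6}; region has {1,2,4,5,6} → only 3 remains.
r5c1 = 3: row 5 has {2,4,5,6}; col 1 has {1,2,5}; region has {1,5} → only 3 remains.
r5c6 = 1: row 5 has {2,3,4,5,6}; col 6 has {2,5}; region has {5} → only 1 remains.
r6c2 = 2: row 6 has {1,5}; col 2 has {3,4,5,6}; region has {1,3,5} → only 2 remains.
r2c3 = 2: row 2 has {1,3,4,5,6}; col 3 has {1,4,6}; region has {4,6} → only 2 remains.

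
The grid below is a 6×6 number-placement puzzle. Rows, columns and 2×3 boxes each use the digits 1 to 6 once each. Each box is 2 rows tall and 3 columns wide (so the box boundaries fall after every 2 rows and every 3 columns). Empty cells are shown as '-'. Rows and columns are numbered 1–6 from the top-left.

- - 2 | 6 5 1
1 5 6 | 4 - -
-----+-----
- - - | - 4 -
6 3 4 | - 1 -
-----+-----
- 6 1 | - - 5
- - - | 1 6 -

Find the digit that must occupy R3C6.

R1C2 = 4 (sole candidate).
R3C3 = 5 (sole candidate).
R4C6 = 2 (sole candidate).
R6C2 = 2 (sole candidate).
R6C3 = 3 (sole candidate).
R6C6 = 4 (sole candidate).
R1C1 = 3 (sole candidate).
R2C6 = 3 (sole candidate).
R3C1 = 2 (sole candidate).
R3C2 = 1 (sole candidate).
R3C4 = 3 (sole candidate).
R3C6 = 6: row 3 has {1,2,3,4,5}; col 6 has {1,2,3,4,5}; box has {1,2,3,4} → only 6 remains.

6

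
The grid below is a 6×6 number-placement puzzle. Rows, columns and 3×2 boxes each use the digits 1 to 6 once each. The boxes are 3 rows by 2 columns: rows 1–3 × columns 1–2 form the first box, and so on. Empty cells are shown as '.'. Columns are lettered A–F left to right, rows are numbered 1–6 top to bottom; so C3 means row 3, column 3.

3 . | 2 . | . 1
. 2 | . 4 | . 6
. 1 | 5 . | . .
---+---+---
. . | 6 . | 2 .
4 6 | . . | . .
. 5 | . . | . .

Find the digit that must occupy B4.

B1 = 4: row 1 has {1,2,3}; col 2 has {1,2,5,6}; box has {1,2,3} → only 4 remains.
D1 = 6: row 1 has {1,2,3,4}; col 4 has {4}; box has {2,4,5} → only 6 remains.
E1 = 5: row 1 has {1,2,3,4,6}; col 5 has {2}; box has {1,6} → only 5 remains.
A2 = 5: row 2 has {2,4,6}; col 1 has {3,4}; box has {1,2,3,4} → only 5 remains.
E2 = 3: row 2 has {2,4,5,6}; col 5 has {2,5}; box has {1,5,6} → only 3 remains.
A3 = 6: row 3 has {1,5}; col 1 has {3,4,5}; box has {1,2,3,4,5} → only 6 remains.
D3 = 3: row 3 has {1,5,6}; col 4 has {4,6}; box has {2,4,5,6} → only 3 remains.
E3 = 4: row 3 has {1,3,5,6}; col 5 has {2,3,5}; box has {1,3,5,6} → only 4 remains.
F3 = 2: row 3 has {1,3,4,5,6}; col 6 has {1,6}; box has {1,3,4,5,6} → only 2 remains.
A4 = 1: row 4 has {2,6}; col 1 has {3,4,5,6}; box has {4,5,6} → only 1 remains.
B4 = 3: row 4 has {1,2,6}; col 2 has {1,2,4,5,6}; box has {1,4,5,6} → only 3 remains.

3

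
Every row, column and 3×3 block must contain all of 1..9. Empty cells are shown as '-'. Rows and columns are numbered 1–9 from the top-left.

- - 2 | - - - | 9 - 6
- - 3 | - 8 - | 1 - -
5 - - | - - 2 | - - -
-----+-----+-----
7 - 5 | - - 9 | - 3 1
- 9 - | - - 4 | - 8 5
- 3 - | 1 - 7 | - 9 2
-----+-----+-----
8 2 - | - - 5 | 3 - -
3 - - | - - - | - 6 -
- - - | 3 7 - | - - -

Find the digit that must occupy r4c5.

2

r2c6 = 6: row 2 has {1,3,8}; col 6 has {2,4,5,7,9}; box has {2,8} → only 6 remains.
r1c2 = 8: in row 1, 8 can only go here (every other open cell in that row sees an 8).
r2c8 = 2: in row 2, 2 can only go here (every other open cell in that row sees a 2).
r2c4 = 5: in row 2, 5 can only go here (every other open cell in that row sees a 5).
r1c8 = 5: in row 1, 5 can only go here (every other open cell in that row sees a 5).
r1c4 = 7: in row 1, 7 can only go here (every other open cell in that row sees a 7).
r2c1 = 9: in row 2, 9 can only go here (every other open cell in that row sees a 9).
r4c4 = 8: in row 4, 8 can only go here (every other open cell in that row sees an 8).
r4c5 = 2: in row 4, 2 can only go here (every other open cell in that row sees a 2).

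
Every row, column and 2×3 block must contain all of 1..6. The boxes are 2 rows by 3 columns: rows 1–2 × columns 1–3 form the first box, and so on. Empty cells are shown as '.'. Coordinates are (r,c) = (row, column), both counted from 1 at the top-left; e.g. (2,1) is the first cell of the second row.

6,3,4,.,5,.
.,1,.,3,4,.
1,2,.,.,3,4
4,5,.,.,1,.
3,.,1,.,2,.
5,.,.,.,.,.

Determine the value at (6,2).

4

(2,1) = 2 (sole candidate).
(2,3) = 5 (sole candidate).
(2,6) = 6 (sole candidate).
(3,3) = 6 (sole candidate).
(3,4) = 5 (sole candidate).
(4,3) = 3 (sole candidate).
(4,6) = 2 (sole candidate).
(5,6) = 5 (sole candidate).
(6,3) = 2 (sole candidate).
(6,5) = 6 (sole candidate).
(1,6) = 1 (sole candidate).
(4,4) = 6 (sole candidate).
(5,4) = 4 (sole candidate).
(6,2) = 4: row 6 has {2,5,6}; col 2 has {1,2,3,5}; box has {1,2,3,5} → only 4 remains.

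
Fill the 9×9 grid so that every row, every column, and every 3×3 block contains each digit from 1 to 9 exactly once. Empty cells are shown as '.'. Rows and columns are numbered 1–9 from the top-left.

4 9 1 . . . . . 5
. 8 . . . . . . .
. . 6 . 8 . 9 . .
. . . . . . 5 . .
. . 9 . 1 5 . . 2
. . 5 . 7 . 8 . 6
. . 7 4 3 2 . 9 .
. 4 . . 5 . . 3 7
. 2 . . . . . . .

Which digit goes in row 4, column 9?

row 8, column 3 = 8 (sole candidate).
row 9, column 3 = 3 (sole candidate).
row 2, column 3 = 2 (sole candidate).
row 4, column 3 = 4 (sole candidate).
row 1, column 8 = 8 (hidden single in row 1).
row 7, column 9 = 8 (hidden single in row 7).
row 8, column 7 = 2 (hidden single in row 8).
row 2, column 5 = 4 (hidden single in column 5).
row 6, column 6 = 4 (hidden single in column 6).
row 6, column 8 = 1 (sole candidate).
row 4, column 8 = 7 (sole candidate).
row 5, column 8 = 4 (sole candidate).
row 6, column 2 = 3 (sole candidate).
row 2, column 8 = 6 (sole candidate).
row 3, column 8 = 2 (sole candidate).
row 5, column 7 = 3 (sole candidate).
row 6, column 1 = 2 (sole candidate).
row 6, column 4 = 9 (sole candidate).
row 9, column 8 = 5 (sole candidate).
row 1, column 7 = 7 (sole candidate).
row 2, column 7 = 1 (sole candidate).
row 2, column 9 = 3 (sole candidate).
row 3, column 9 = 4 (sole candidate).
row 4, column 9 = 9: row 4 has {4,5,7}; col 9 has {2,3,4,5,6,7,8}; box has {1,2,3,4,5,6,7,8} → only 9 remains.

9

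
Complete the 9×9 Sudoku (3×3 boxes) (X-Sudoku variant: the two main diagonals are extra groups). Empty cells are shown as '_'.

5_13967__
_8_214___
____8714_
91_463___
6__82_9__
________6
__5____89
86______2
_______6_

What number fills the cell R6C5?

5

R1C8 = 2 (sole candidate).
R1C9 = 8 (sole candidate).
R2C8 = 9 (sole candidate).
R3C4 = 5 (sole candidate).
R3C9 = 3 (sole candidate).
R6C4 = 7 (sole candidate).
R6C5 = 5: row 6 has {6,7}; col 5 has {1,2,6,8,9}; box has {2,3,4,6,7,8} → only 5 remains.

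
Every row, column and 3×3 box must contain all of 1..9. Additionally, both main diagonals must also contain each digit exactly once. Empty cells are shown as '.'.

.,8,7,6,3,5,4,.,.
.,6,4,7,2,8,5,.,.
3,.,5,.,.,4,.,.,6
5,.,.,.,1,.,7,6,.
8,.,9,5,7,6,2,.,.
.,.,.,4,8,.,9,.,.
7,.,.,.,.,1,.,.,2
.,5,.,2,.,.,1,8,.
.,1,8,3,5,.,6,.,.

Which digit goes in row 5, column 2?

3

row 3, column 5 = 9: row 3 has {3,4,5,6}; col 5 has {1,2,3,5,7,8}; box has {2,3,4,5,6,7,8} → only 9 remains.
row 3, column 7 = 8: row 3 has {3,4,5,6,9}; col 7 has {1,2,4,5,6,7,9}; box has {4,5,6}; anti-diagonal has {4,5,7} → only 8 remains.
row 4, column 4 = 9: row 4 has {1,5,6,7}; col 4 has {2,3,4,5,6,7}; box has {1,4,5,6,7,8}; main diagonal has {5,6,7,8} → only 9 remains.
row 7, column 4 = 8: row 7 has {1,2,7}; col 4 has {2,3,4,5,6,7,9}; box has {1,2,3,5} → only 8 remains.
row 7, column 7 = 3: row 7 has {1,2,7,8}; col 7 has {1,2,4,5,6,7,8,9}; box has {1,2,6,8}; main diagonal has {5,6,7,8,9} → only 3 remains.
row 9, column 9 = 4: row 9 has {1,3,5,6,8}; col 9 has {2,6}; box has {1,2,3,6,8}; main diagonal has {3,5,6,7,8,9} → only 4 remains.
row 3, column 2 = 2: row 3 has {3,4,5,6,8,9}; col 2 has {1,5,6,8}; box has {3,4,5,6,7,8} → only 2 remains.
row 3, column 4 = 1: row 3 has {2,3,4,5,6,8,9}; col 4 has {2,3,4,5,6,7,8,9}; box has {2,3,4,5,6,7,8,9} → only 1 remains.
row 3, column 8 = 7: row 3 has {1,2,3,4,5,6,8,9}; col 8 has {6,8}; box has {4,5,6,8} → only 7 remains.
row 6, column 6 = 2: row 6 has {4,8,9}; col 6 has {1,4,5,6,8}; box has {1,4,5,6,7,8,9}; main diagonal has {3,4,5,6,7,8,9} → only 2 remains.
row 7, column 3 = 6: row 7 has {1,2,3,7,8}; col 3 has {4,5,7,8,9}; box has {1,5,7,8}; anti-diagonal has {4,5,7,8} → only 6 remains.
row 7, column 5 = 4: row 7 has {1,2,3,6,7,8}; col 5 has {1,2,3,5,7,8,9}; box has {1,2,3,5,8} → only 4 remains.
row 8, column 3 = 3: row 8 has {1,2,5,8}; col 3 has {4,5,6,7,8,9}; box has {1,5,6,7,8} → only 3 remains.
row 8, column 5 = 6: row 8 has {1,2,3,5,8}; col 5 has {1,2,3,4,5,7,8,9}; box has {1,2,3,4,5,8} → only 6 remains.
row 9, column 8 = 9: row 9 has {1,3,4,5,6,8}; col 8 has {6,7,8}; box has {1,2,3,4,6,8} → only 9 remains.
row 1, column 1 = 1: row 1 has {3,4,5,6,7,8}; col 1 has {3,5,7,8}; box has {2,3,4,5,6,7,8}; main diagonal has {2,3,4,5,6,7,8,9} → only 1 remains.
row 1, column 8 = 2: row 1 has {1,3,4,5,6,7,8}; col 8 has {6,7,8,9}; box has {4,5,6,7,8} → only 2 remains.
row 1, column 9 = 9: row 1 has {1,2,3,4,5,6,7,8}; col 9 has {2,4,6}; box has {2,4,5,6,7,8}; anti-diagonal has {4,5,6,7,8} → only 9 remains.
row 2, column 1 = 9: row 2 has {2,4,5,6,7,8}; col 1 has {1,3,5,7,8}; box has {1,2,3,4,5,6,7,8} → only 9 remains.
row 4, column 3 = 2: row 4 has {1,5,6,7,9}; col 3 has {3,4,5,6,7,8,9}; box has {5,8,9} → only 2 remains.
row 4, column 6 = 3: row 4 has {1,2,5,6,7,9}; col 6 has {1,2,4,5,6,8}; box has {1,2,4,5,6,7,8,9}; anti-diagonal has {4,5,6,7,8,9} → only 3 remains.
row 4, column 9 = 8: row 4 has {1,2,3,5,6,7,9}; col 9 has {2,4,6,9}; box has {2,6,7,9} → only 8 remains.
row 6, column 1 = 6: row 6 has {2,4,8,9}; col 1 has {1,3,5,7,8,9}; box has {2,5,8,9} → only 6 remains.
row 6, column 3 = 1: row 6 has {2,4,6,8,9}; col 3 has {2,3,4,5,6,7,8,9}; box has {2,5,6,8,9} → only 1 remains.
row 7, column 2 = 9: row 7 has {1,2,3,4,6,7,8}; col 2 has {1,2,5,6,8}; box has {1,3,5,6,7,8} → only 9 remains.
row 7, column 8 = 5: row 7 has {1,2,3,4,6,7,8,9}; col 8 has {2,6,7,8,9}; box has {1,2,3,4,6,8,9} → only 5 remains.
row 8, column 1 = 4: row 8 has {1,2,3,5,6,8}; col 1 has {1,3,5,6,7,8,9}; box has {1,3,5,6,7,8,9} → only 4 remains.
row 8, column 9 = 7: row 8 has {1,2,3,4,5,6,8}; col 9 has {2,4,6,8,9}; box has {1,2,3,4,5,6,8,9} → only 7 remains.
row 9, column 1 = 2: row 9 has {1,3,4,5,6,8,9}; col 1 has {1,3,4,5,6,7,8,9}; box has {1,3,4,5,6,7,8,9}; anti-diagonal has {3,4,5,6,7,8,9} → only 2 remains.
row 9, column 6 = 7: row 9 has {1,2,3,4,5,6,8,9}; col 6 has {1,2,3,4,5,6,8}; box has {1,2,3,4,5,6,8} → only 7 remains.
row 2, column 8 = 1: row 2 has {2,4,5,6,7,8,9}; col 8 has {2,5,6,7,8,9}; box has {2,4,5,6,7,8,9}; anti-diagonal has {2,3,4,5,6,7,8,9} → only 1 remains.
row 2, column 9 = 3: row 2 has {1,2,4,5,6,7,8,9}; col 9 has {2,4,6,7,8,9}; box has {1,2,4,5,6,7,8,9} → only 3 remains.
row 4, column 2 = 4: row 4 has {1,2,3,5,6,7,8,9}; col 2 has {1,2,5,6,8,9}; box has {1,2,5,6,8,9} → only 4 remains.
row 5, column 2 = 3: row 5 has {2,5,6,7,8,9}; col 2 has {1,2,4,5,6,8,9}; box has {1,2,4,5,6,8,9} → only 3 remains.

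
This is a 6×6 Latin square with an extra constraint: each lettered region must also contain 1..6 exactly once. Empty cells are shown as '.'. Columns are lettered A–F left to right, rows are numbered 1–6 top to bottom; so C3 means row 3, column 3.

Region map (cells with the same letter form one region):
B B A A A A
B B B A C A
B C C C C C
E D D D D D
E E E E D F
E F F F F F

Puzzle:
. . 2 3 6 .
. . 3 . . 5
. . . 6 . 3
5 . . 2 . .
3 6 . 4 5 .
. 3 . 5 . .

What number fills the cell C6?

4

D2 = 1: row 2 has {3,5}; col 4 has {2,3,4,5,6}; region has {2,3,5,6} → only 1 remains.
C5 = 1: row 5 has {3,4,5,6}; col 3 has {2,3}; region has {3,4,5,6} → only 1 remains.
F5 = 2: row 5 has {1,3,4,5,6}; col 6 has {3,5}; region has {3,5} → only 2 remains.
A6 = 2: row 6 has {3,5}; col 1 has {3,5}; region has {1,3,4,5,6} → only 2 remains.
F1 = 4: row 1 has {2,3,6}; col 6 has {2,3,5}; region has {1,2,3,5,6} → only 4 remains.
A1 = 1: row 1 has {2,3,4,6}; col 1 has {2,3,5}; region has {3} → only 1 remains.
B1 = 5: row 1 has {1,2,3,4,6}; col 2 has {3,6}; region has {1,3} → only 5 remains.
A3 = 4: row 3 has {3,6}; col 1 has {1,2,3,5}; region has {1,3,5} → only 4 remains.
C3 = 5: row 3 has {3,4,6}; col 3 has {1,2,3}; region has {3,6} → only 5 remains.
A2 = 6: row 2 has {1,3,5}; col 1 has {1,2,3,4,5}; region has {1,3,4,5} → only 6 remains.
B2 = 2: row 2 has {1,3,5,6}; col 2 has {3,5,6}; region has {1,3,4,5,6} → only 2 remains.
E2 = 4: row 2 has {1,2,3,5,6}; col 5 has {5,6}; region has {3,5,6} → only 4 remains.
B3 = 1: row 3 has {3,4,5,6}; col 2 has {2,3,5,6}; region has {3,4,5,6} → only 1 remains.
E3 = 2: row 3 has {1,3,4,5,6}; col 5 has {4,5,6}; region has {1,3,4,5,6} → only 2 remains.
B4 = 4: row 4 has {2,5}; col 2 has {1,2,3,5,6}; region has {2,5} → only 4 remains.
C4 = 6: row 4 has {2,4,5}; col 3 has {1,2,3,5}; region has {2,4,5} → only 6 remains.
F4 = 1: row 4 has {2,4,5,6}; col 6 has {2,3,4,5}; region has {2,4,5,6} → only 1 remains.
C6 = 4: row 6 has {2,3,5}; col 3 has {1,2,3,5,6}; region has {2,3,5} → only 4 remains.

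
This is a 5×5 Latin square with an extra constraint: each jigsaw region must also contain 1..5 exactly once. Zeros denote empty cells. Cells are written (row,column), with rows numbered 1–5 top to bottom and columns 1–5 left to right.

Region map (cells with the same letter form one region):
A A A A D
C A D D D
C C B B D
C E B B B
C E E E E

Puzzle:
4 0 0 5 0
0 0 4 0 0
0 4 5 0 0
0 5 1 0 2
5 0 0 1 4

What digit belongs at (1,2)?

1

(3,4) = 3: row 3 has {4,5}; col 4 has {1,5}; region has {1,2,5} → only 3 remains.
(3,5) = 1: row 3 has {3,4,5}; col 5 has {2,4}; region has {4} → only 1 remains.
(4,1) = 3: row 4 has {1,2,5}; col 1 has {4,5}; region has {4,5} → only 3 remains.
(4,4) = 4: row 4 has {1,2,3,5}; col 4 has {1,3,5}; region has {1,2,3,5} → only 4 remains.
(1,5) = 3: row 1 has {4,5}; col 5 has {1,2,4}; region has {1,4} → only 3 remains.
(2,4) = 2: row 2 has {4}; col 4 has {1,3,4,5}; region has {1,3,4} → only 2 remains.
(2,5) = 5: row 2 has {2,4}; col 5 has {1,2,3,4}; region has {1,2,3,4} → only 5 remains.
(3,1) = 2: row 3 has {1,3,4,5}; col 1 has {3,4,5}; region has {3,4,5} → only 2 remains.
(1,3) = 2: row 1 has {3,4,5}; col 3 has {1,4,5}; region has {4,5} → only 2 remains.
(2,1) = 1: row 2 has {2,4,5}; col 1 has {2,3,4,5}; region has {2,3,4,5} → only 1 remains.
(2,2) = 3: row 2 has {1,2,4,5}; col 2 has {4,5}; region has {2,4,5} → only 3 remains.
(5,2) = 2: row 5 has {1,4,5}; col 2 has {3,4,5}; region has {1,4,5} → only 2 remains.
(5,3) = 3: row 5 has {1,2,4,5}; col 3 has {1,2,4,5}; region has {1,2,4,5} → only 3 remains.
(1,2) = 1: row 1 has {2,3,4,5}; col 2 has {2,3,4,5}; region has {2,3,4,5} → only 1 remains.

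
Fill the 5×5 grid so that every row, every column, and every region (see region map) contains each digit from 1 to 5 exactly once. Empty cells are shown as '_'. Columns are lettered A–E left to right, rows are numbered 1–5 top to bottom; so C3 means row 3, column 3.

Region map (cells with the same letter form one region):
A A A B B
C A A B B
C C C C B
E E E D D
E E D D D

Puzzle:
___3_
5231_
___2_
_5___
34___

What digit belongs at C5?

B1 = 1: row 1 has {3}; col 2 has {2,4,5}; region has {2,3} → only 1 remains.
E2 = 4: row 2 has {1,2,3,5}; col 5 has {}; region has {1,3} → only 4 remains.
B3 = 3: row 3 has {2}; col 2 has {1,2,4,5}; region has {2,5} → only 3 remains.
E3 = 5: row 3 has {2,3}; col 5 has {4}; region has {1,3,4} → only 5 remains.
D4 = 4: row 4 has {5}; col 4 has {1,2,3}; region has {} → only 4 remains.
D5 = 5: row 5 has {3,4}; col 4 has {1,2,3,4}; region has {4} → only 5 remains.
A1 = 4: row 1 has {1,3}; col 1 has {3,5}; region has {1,2,3} → only 4 remains.
C1 = 5: row 1 has {1,3,4}; col 3 has {3}; region has {1,2,3,4} → only 5 remains.
E1 = 2: row 1 has {1,3,4,5}; col 5 has {4,5}; region has {1,3,4,5} → only 2 remains.
A3 = 1: row 3 has {2,3,5}; col 1 has {3,4,5}; region has {2,3,5} → only 1 remains.
C3 = 4: row 3 has {1,2,3,5}; col 3 has {3,5}; region has {1,2,3,5} → only 4 remains.
A4 = 2: row 4 has {4,5}; col 1 has {1,3,4,5}; region has {3,4,5} → only 2 remains.
C4 = 1: row 4 has {2,4,5}; col 3 has {3,4,5}; region has {2,3,4,5} → only 1 remains.
E4 = 3: row 4 has {1,2,4,5}; col 5 has {2,4,5}; region has {4,5} → only 3 remains.
C5 = 2: row 5 has {3,4,5}; col 3 has {1,3,4,5}; region has {3,4,5} → only 2 remains.

2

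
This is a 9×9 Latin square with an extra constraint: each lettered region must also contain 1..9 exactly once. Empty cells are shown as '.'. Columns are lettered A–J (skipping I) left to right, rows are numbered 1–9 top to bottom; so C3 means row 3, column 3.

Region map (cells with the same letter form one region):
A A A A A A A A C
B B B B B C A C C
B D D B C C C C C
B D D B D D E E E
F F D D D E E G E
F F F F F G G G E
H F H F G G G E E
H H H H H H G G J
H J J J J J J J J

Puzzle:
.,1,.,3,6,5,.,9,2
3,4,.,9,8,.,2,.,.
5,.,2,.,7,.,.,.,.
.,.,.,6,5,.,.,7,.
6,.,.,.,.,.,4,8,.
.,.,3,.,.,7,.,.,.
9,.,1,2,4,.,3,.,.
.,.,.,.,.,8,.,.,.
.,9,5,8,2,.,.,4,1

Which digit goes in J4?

9

C2 = 7: row 2 has {2,3,4,8,9}; col 3 has {1,2,3,5}; region has {3,4,5,6,8,9} → only 7 remains.
D3 = 1: row 3 has {2,5,7}; col 4 has {2,3,6,8,9}; region has {3,4,5,6,7,8,9} → only 1 remains.
A4 = 2: row 4 has {5,6,7}; col 1 has {3,5,6,9}; region has {1,3,4,5,6,7,8,9} → only 2 remains.
C5 = 9: row 5 has {4,6,8}; col 3 has {1,2,3,5,7}; region has {2,5} → only 9 remains.
D5 = 7: row 5 has {4,6,8,9}; col 4 has {1,2,3,6,8,9}; region has {2,5,9} → only 7 remains.
F7 = 6: row 7 has {1,2,3,4,9}; col 6 has {5,7,8}; region has {3,4,7,8} → only 6 remains.
H7 = 5: row 7 has {1,2,3,4,6,9}; col 8 has {4,7,8,9}; region has {4,7} → only 5 remains.
J7 = 8: row 7 has {1,2,3,4,5,6,9}; col 9 has {1,2}; region has {4,5,7} → only 8 remains.
E8 = 3: row 8 has {8}; col 5 has {2,4,5,6,7,8}; region has {1,8,9} → only 3 remains.
A9 = 7: row 9 has {1,2,4,5,8,9}; col 1 has {2,3,5,6,9}; region has {1,3,8,9} → only 7 remains.
F9 = 3: row 9 has {1,2,4,5,7,8,9}; col 6 has {5,6,7,8}; region has {1,2,4,5,8,9} → only 3 remains.
G9 = 6: row 9 has {1,2,3,4,5,7,8,9}; col 7 has {2,3,4}; region has {1,2,3,4,5,8,9} → only 6 remains.
F2 = 1: row 2 has {2,3,4,7,8,9}; col 6 has {3,5,6,7,8}; region has {2,7} → only 1 remains.
H2 = 6: row 2 has {1,2,3,4,7,8,9}; col 8 has {4,5,7,8,9}; region has {1,2,7} → only 6 remains.
J2 = 5: row 2 has {1,2,3,4,6,7,8,9}; col 9 has {1,2,8}; region has {1,2,6,7} → only 5 remains.
H3 = 3: row 3 has {1,2,5,7}; col 8 has {4,5,6,7,8,9}; region has {1,2,5,6,7} → only 3 remains.
F4 = 4: row 4 has {2,5,6,7}; col 6 has {1,3,5,6,7,8}; region has {2,5,7,9} → only 4 remains.
B5 = 5: row 5 has {4,6,7,8,9}; col 2 has {1,4,9}; region has {2,3,6} → only 5 remains.
E5 = 1: row 5 has {4,5,6,7,8,9}; col 5 has {2,3,4,5,6,7,8}; region has {2,4,5,7,9} → only 1 remains.
F5 = 2: row 5 has {1,4,5,6,7,8,9}; col 6 has {1,3,4,5,6,7,8}; region has {4,5,7,8} → only 2 remains.
J5 = 3: row 5 has {1,2,4,5,6,7,8,9}; col 9 has {1,2,5,8}; region has {2,4,5,7,8} → only 3 remains.
B6 = 8: row 6 has {3,7}; col 2 has {1,4,5,9}; region has {2,3,5,6} → only 8 remains.
D6 = 4: row 6 has {3,7,8}; col 4 has {1,2,3,6,7,8,9}; region has {2,3,5,6,8} → only 4 remains.
E6 = 9: row 6 has {3,4,7,8}; col 5 has {1,2,3,4,5,6,7,8}; region has {2,3,4,5,6,8} → only 9 remains.
J6 = 6: row 6 has {3,4,7,8,9}; col 9 has {1,2,3,5,8}; region has {2,3,4,5,7,8} → only 6 remains.
B7 = 7: row 7 has {1,2,3,4,5,6,8,9}; col 2 has {1,4,5,8,9}; region has {2,3,4,5,6,8,9} → only 7 remains.
A8 = 4: row 8 has {3,8}; col 1 has {2,3,5,6,7,9}; region has {1,3,7,8,9} → only 4 remains.
C8 = 6: row 8 has {3,4,8}; col 3 has {1,2,3,5,7,9}; region has {1,3,4,7,8,9} → only 6 remains.
D8 = 5: row 8 has {3,4,6,8}; col 4 has {1,2,3,4,6,7,8,9}; region has {1,3,4,6,7,8,9} → only 5 remains.
J8 = 7: row 8 has {3,4,5,6,8}; col 9 has {1,2,3,5,6,8}; region has {1,2,3,4,5,6,8,9} → only 7 remains.
A1 = 8: row 1 has {1,2,3,5,6,9}; col 1 has {2,3,4,5,6,7,9}; region has {1,2,3,5,6,9} → only 8 remains.
C1 = 4: row 1 has {1,2,3,5,6,8,9}; col 3 has {1,2,3,5,6,7,9}; region has {1,2,3,5,6,8,9} → only 4 remains.
G1 = 7: row 1 has {1,2,3,4,5,6,8,9}; col 7 has {2,3,4,6}; region has {1,2,3,4,5,6,8,9} → only 7 remains.
B3 = 6: row 3 has {1,2,3,5,7}; col 2 has {1,4,5,7,8,9}; region has {1,2,4,5,7,9} → only 6 remains.
F3 = 9: row 3 has {1,2,3,5,6,7}; col 6 has {1,2,3,4,5,6,7,8}; region has {1,2,3,5,6,7} → only 9 remains.
G3 = 8: row 3 has {1,2,3,5,6,7,9}; col 7 has {2,3,4,6,7}; region has {1,2,3,5,6,7,9} → only 8 remains.
J3 = 4: row 3 has {1,2,3,5,6,7,8,9}; col 9 has {1,2,3,5,6,7,8}; region has {1,2,3,5,6,7,8,9} → only 4 remains.
B4 = 3: row 4 has {2,4,5,6,7}; col 2 has {1,4,5,6,7,8,9}; region has {1,2,4,5,6,7,9} → only 3 remains.
C4 = 8: row 4 has {2,3,4,5,6,7}; col 3 has {1,2,3,4,5,6,7,9}; region has {1,2,3,4,5,6,7,9} → only 8 remains.
J4 = 9: row 4 has {2,3,4,5,6,7,8}; col 9 has {1,2,3,4,5,6,7,8}; region has {2,3,4,5,6,7,8} → only 9 remains.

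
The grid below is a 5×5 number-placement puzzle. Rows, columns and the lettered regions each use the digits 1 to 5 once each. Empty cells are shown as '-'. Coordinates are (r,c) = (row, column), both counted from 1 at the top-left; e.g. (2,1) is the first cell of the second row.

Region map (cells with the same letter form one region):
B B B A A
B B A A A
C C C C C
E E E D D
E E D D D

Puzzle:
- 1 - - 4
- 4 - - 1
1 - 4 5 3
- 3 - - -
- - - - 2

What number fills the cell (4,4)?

(3,2) = 2 (sole candidate).
(4,5) = 5 (sole candidate).
(5,2) = 5 (sole candidate).
(5,1) = 4 (sole candidate).
(4,1) = 2 (sole candidate).
(4,3) = 1 (sole candidate).
(4,4) = 4: row 4 has {1,2,3,5}; col 4 has {5}; region has {2,5} → only 4 remains.

4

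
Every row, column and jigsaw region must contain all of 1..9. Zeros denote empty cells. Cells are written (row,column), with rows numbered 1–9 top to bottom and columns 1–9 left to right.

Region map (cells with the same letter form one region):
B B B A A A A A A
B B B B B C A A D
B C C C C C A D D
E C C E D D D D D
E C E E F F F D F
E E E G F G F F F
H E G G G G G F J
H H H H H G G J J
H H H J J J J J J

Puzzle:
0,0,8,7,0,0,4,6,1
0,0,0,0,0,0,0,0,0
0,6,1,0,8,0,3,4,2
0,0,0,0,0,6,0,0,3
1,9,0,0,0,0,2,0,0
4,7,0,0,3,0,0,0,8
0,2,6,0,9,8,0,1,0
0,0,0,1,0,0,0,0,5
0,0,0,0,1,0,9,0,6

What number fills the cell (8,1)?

6

(3,4) = 5 (sole candidate).
(3,6) = 7 (sole candidate).
(4,2) = 4 (sole candidate).
(4,3) = 2 (sole candidate).
(6,4) = 2 (sole candidate).
(8,7) = 7 (sole candidate).
(2,6) = 3 (sole candidate).
(3,1) = 9 (sole candidate).
(7,7) = 5 (sole candidate).
(8,6) = 4 (sole candidate).
(9,6) = 2 (sole candidate).
(2,7) = 8 (sole candidate).
(4,7) = 1 (sole candidate).
(5,6) = 5 (sole candidate).
(6,6) = 1 (sole candidate).
(6,7) = 6 (sole candidate).
(6,8) = 9 (sole candidate).
(7,4) = 3 (sole candidate).
(1,6) = 9 (sole candidate).
(5,3) = 3 (sole candidate).
(6,3) = 5 (sole candidate).
(7,1) = 7 (sole candidate).
(7,9) = 4 (sole candidate).
(8,3) = 9 (sole candidate).
(9,3) = 4 (sole candidate).
(9,4) = 8 (sole candidate).
(2,3) = 7 (sole candidate).
(2,9) = 9 (sole candidate).
(4,1) = 8 (sole candidate).
(4,4) = 9 (sole candidate).
(5,4) = 6 (sole candidate).
(5,9) = 7 (sole candidate).
(8,8) = 3 (sole candidate).
(9,8) = 7 (sole candidate).
(2,4) = 4 (sole candidate).
(4,8) = 5 (sole candidate).
(5,5) = 4 (sole candidate).
(5,8) = 8 (sole candidate).
(8,2) = 8 (sole candidate).
(2,8) = 2 (sole candidate).
(4,5) = 7 (sole candidate).
(1,5) = 5 (sole candidate).
(2,5) = 6 (sole candidate).
(8,5) = 2 (sole candidate).
(1,2) = 3 (sole candidate).
(2,1) = 5 (sole candidate).
(2,2) = 1 (sole candidate).
(8,1) = 6: row 8 has {1,2,3,4,5,7,8,9}; col 1 has {1,4,5,7,8,9}; region has {1,2,4,7,8,9} → only 6 remains.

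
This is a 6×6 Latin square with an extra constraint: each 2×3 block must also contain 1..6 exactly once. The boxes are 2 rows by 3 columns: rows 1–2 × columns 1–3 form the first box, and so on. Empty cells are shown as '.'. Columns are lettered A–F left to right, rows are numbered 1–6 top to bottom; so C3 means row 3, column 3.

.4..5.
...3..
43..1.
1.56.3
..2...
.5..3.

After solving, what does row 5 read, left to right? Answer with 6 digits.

312465

C3 = 6: row 3 has {1,3,4}; col 3 has {2,5}; box has {1,3,4,5} → only 6 remains.
B4 = 2: row 4 has {1,3,5,6}; col 2 has {3,4,5}; box has {1,3,4,5,6} → only 2 remains.
E4 = 4: row 4 has {1,2,3,5,6}; col 5 has {1,3,5}; box has {1,3,6} → only 4 remains.
E5 = 6: row 5 has {2}; col 5 has {1,3,4,5}; box has {3} → only 6 remains.
A6 = 6: row 6 has {3,5}; col 1 has {1,4}; box has {2,5} → only 6 remains.
C2 = 1: row 2 has {3}; col 3 has {2,5,6}; box has {4} → only 1 remains.
E2 = 2: row 2 has {1,3}; col 5 has {1,3,4,5,6}; box has {3,5} → only 2 remains.
A5 = 3: row 5 has {2,6}; col 1 has {1,4,6}; box has {2,5,6} → only 3 remains.
B5 = 1: row 5 has {2,3,6}; col 2 has {2,3,4,5}; box has {2,3,5,6} → only 1 remains.
C6 = 4: row 6 has {3,5,6}; col 3 has {1,2,5,6}; box has {1,2,3,5,6} → only 4 remains.
A1 = 2: row 1 has {4,5}; col 1 has {1,3,4,6}; box has {1,4} → only 2 remains.
C1 = 3: row 1 has {2,4,5}; col 3 has {1,2,4,5,6}; box has {1,2,4} → only 3 remains.
D1 = 1: row 1 has {2,3,4,5}; col 4 has {3,6}; box has {2,3,5} → only 1 remains.
F1 = 6: row 1 has {1,2,3,4,5}; col 6 has {3}; box has {1,2,3,5} → only 6 remains.
A2 = 5: row 2 has {1,2,3}; col 1 has {1,2,3,4,6}; box has {1,2,3,4} → only 5 remains.
B2 = 6: row 2 has {1,2,3,5}; col 2 has {1,2,3,4,5}; box has {1,2,3,4,5} → only 6 remains.
F2 = 4: row 2 has {1,2,3,5,6}; col 6 has {3,6}; box has {1,2,3,5,6} → only 4 remains.
F5 = 5: row 5 has {1,2,3,6}; col 6 has {3,4,6}; box has {3,6} → only 5 remains.
D6 = 2: row 6 has {3,4,5,6}; col 4 has {1,3,6}; box has {3,5,6} → only 2 remains.
F6 = 1: row 6 has {2,3,4,5,6}; col 6 has {3,4,5,6}; box has {2,3,5,6} → only 1 remains.
D3 = 5: row 3 has {1,3,4,6}; col 4 has {1,2,3,6}; box has {1,3,4,6} → only 5 remains.
F3 = 2: row 3 has {1,3,4,5,6}; col 6 has {1,3,4,5,6}; box has {1,3,4,5,6} → only 2 remains.
D5 = 4: row 5 has {1,2,3,5,6}; col 4 has {1,2,3,5,6}; box has {1,2,3,5,6} → only 4 remains.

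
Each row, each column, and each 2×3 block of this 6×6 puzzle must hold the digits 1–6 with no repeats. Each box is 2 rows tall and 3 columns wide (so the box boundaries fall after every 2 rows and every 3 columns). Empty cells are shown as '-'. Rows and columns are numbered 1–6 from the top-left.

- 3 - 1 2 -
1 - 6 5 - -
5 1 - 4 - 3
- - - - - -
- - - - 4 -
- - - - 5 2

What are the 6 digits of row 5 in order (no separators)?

row 1, column 1 = 4: row 1 has {1,2,3}; col 1 has {1,5}; box has {1,3,6} → only 4 remains.
row 1, column 3 = 5: row 1 has {1,2,3,4}; col 3 has {6}; box has {1,3,4,6} → only 5 remains.
row 1, column 6 = 6: row 1 has {1,2,3,4,5}; col 6 has {2,3}; box has {1,2,5} → only 6 remains.
row 2, column 2 = 2: row 2 has {1,5,6}; col 2 has {1,3}; box has {1,3,4,5,6} → only 2 remains.
row 2, column 5 = 3: row 2 has {1,2,5,6}; col 5 has {2,4,5}; box has {1,2,5,6} → only 3 remains.
row 2, column 6 = 4: row 2 has {1,2,3,5,6}; col 6 has {2,3,6}; box has {1,2,3,5,6} → only 4 remains.
row 3, column 3 = 2: row 3 has {1,3,4,5}; col 3 has {5,6}; box has {1,5} → only 2 remains.
row 3, column 5 = 6: row 3 has {1,2,3,4,5}; col 5 has {2,3,4,5}; box has {3,4} → only 6 remains.
row 4, column 4 = 2: row 4 has {}; col 4 has {1,4,5}; box has {3,4,6} → only 2 remains.
row 4, column 5 = 1: row 4 has {2}; col 5 has {2,3,4,5,6}; box has {2,3,4,6} → only 1 remains.
row 4, column 6 = 5: row 4 has {1,2}; col 6 has {2,3,4,6}; box has {1,2,3,4,6} → only 5 remains.
row 5, column 6 = 1: row 5 has {4}; col 6 has {2,3,4,5,6}; box has {2,4,5} → only 1 remains.
row 5, column 3 = 3: row 5 has {1,4}; col 3 has {2,5,6}; box has {} → only 3 remains.
row 5, column 4 = 6: row 5 has {1,3,4}; col 4 has {1,2,4,5}; box has {1,2,4,5} → only 6 remains.
row 6, column 1 = 6: row 6 has {2,5}; col 1 has {1,4,5}; box has {3} → only 6 remains.
row 6, column 2 = 4: row 6 has {2,5,6}; col 2 has {1,2,3}; box has {3,6} → only 4 remains.
row 6, column 3 = 1: row 6 has {2,4,5,6}; col 3 has {2,3,5,6}; box has {3,4,6} → only 1 remains.
row 6, column 4 = 3: row 6 has {1,2,4,5,6}; col 4 has {1,2,4,5,6}; box has {1,2,4,5,6} → only 3 remains.
row 4, column 1 = 3: row 4 has {1,2,5}; col 1 has {1,4,5,6}; box has {1,2,5} → only 3 remains.
row 4, column 2 = 6: row 4 has {1,2,3,5}; col 2 has {1,2,3,4}; box has {1,2,3,5} → only 6 remains.
row 4, column 3 = 4: row 4 has {1,2,3,5,6}; col 3 has {1,2,3,5,6}; box has {1,2,3,5,6} → only 4 remains.
row 5, column 1 = 2: row 5 has {1,3,4,6}; col 1 has {1,3,4,5,6}; box has {1,3,4,6} → only 2 remains.
row 5, column 2 = 5: row 5 has {1,2,3,4,6}; col 2 has {1,2,3,4,6}; box has {1,2,3,4,6} → only 5 remains.

253641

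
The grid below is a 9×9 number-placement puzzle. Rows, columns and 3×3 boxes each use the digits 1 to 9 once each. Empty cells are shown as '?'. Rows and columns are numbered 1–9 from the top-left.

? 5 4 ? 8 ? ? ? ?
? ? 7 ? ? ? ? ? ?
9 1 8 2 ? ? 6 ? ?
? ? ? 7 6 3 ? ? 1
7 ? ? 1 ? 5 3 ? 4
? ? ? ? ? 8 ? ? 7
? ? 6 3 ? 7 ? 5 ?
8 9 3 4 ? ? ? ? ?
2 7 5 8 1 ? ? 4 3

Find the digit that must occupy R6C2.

3

R3C6 = 4: row 3 has {1,2,6,8,9}; col 6 has {3,5,7,8}; box has {2,8} → only 4 remains.
R3C9 = 5: row 3 has {1,2,4,6,8,9}; col 9 has {1,3,4,7}; box has {6} → only 5 remains.
R6C4 = 9: row 6 has {7,8}; col 4 has {1,2,3,4,7,8}; box has {1,3,5,6,7,8} → only 9 remains.
R7C2 = 4: row 7 has {3,5,6,7}; col 2 has {1,5,7,9}; box has {2,3,5,6,7,8,9} → only 4 remains.
R9C7 = 9: row 9 has {1,2,3,4,5,7,8}; col 7 has {3,6}; box has {3,4,5} → only 9 remains.
R1C4 = 6: row 1 has {4,5,8}; col 4 has {1,2,3,4,7,8,9}; box has {2,4,8} → only 6 remains.
R2C4 = 5: row 2 has {7}; col 4 has {1,2,3,4,6,7,8,9}; box has {2,4,6,8} → only 5 remains.
R5C5 = 2: row 5 has {1,3,4,5,7}; col 5 has {1,6,8}; box has {1,3,5,6,7,8,9} → only 2 remains.
R6C5 = 4: row 6 has {7,8,9}; col 5 has {1,2,6,8}; box has {1,2,3,5,6,7,8,9} → only 4 remains.
R7C1 = 1: row 7 has {3,4,5,6,7}; col 1 has {2,7,8,9}; box has {2,3,4,5,6,7,8,9} → only 1 remains.
R7C5 = 9: row 7 has {1,3,4,5,6,7}; col 5 has {1,2,4,6,8}; box has {1,3,4,7,8} → only 9 remains.
R8C5 = 5: row 8 has {3,4,8,9}; col 5 has {1,2,4,6,8,9}; box has {1,3,4,7,8,9} → only 5 remains.
R9C6 = 6: row 9 has {1,2,3,4,5,7,8,9}; col 6 has {3,4,5,7,8}; box has {1,3,4,5,7,8,9} → only 6 remains.
R1C1 = 3: row 1 has {4,5,6,8}; col 1 has {1,2,7,8,9}; box has {1,4,5,7,8,9} → only 3 remains.
R2C1 = 6: row 2 has {5,7}; col 1 has {1,2,3,7,8,9}; box has {1,3,4,5,7,8,9} → only 6 remains.
R2C2 = 2: row 2 has {5,6,7}; col 2 has {1,4,5,7,9}; box has {1,3,4,5,6,7,8,9} → only 2 remains.
R2C5 = 3: row 2 has {2,5,6,7}; col 5 has {1,2,4,5,6,8,9}; box has {2,4,5,6,8} → only 3 remains.
R3C5 = 7: row 3 has {1,2,4,5,6,8,9}; col 5 has {1,2,3,4,5,6,8,9}; box has {2,3,4,5,6,8} → only 7 remains.
R3C8 = 3: row 3 has {1,2,4,5,6,7,8,9}; col 8 has {4,5}; box has {5,6} → only 3 remains.
R4C2 = 8: row 4 has {1,3,6,7}; col 2 has {1,2,4,5,7,9}; box has {7} → only 8 remains.
R5C2 = 6: row 5 has {1,2,3,4,5,7}; col 2 has {1,2,4,5,7,8,9}; box has {7,8} → only 6 remains.
R5C3 = 9: row 5 has {1,2,3,4,5,6,7}; col 3 has {3,4,5,6,7,8}; box has {6,7,8} → only 9 remains.
R5C8 = 8: row 5 has {1,2,3,4,5,6,7,9}; col 8 has {3,4,5}; box has {1,3,4,7} → only 8 remains.
R6C1 = 5: row 6 has {4,7,8,9}; col 1 has {1,2,3,6,7,8,9}; box has {6,7,8,9} → only 5 remains.
R6C2 = 3: row 6 has {4,5,7,8,9}; col 2 has {1,2,4,5,6,7,8,9}; box has {5,6,7,8,9} → only 3 remains.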